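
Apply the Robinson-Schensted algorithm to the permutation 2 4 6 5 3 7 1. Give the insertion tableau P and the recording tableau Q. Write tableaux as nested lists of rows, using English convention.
Insert each entry of the permutation into P by Schensted row insertion, recording in Q the position of each new cell.

After inserting 2: P = [[2]].
After inserting 4: P = [[2, 4]].
After inserting 6: P = [[2, 4, 6]].
After inserting 5: P = [[2, 4, 5], [6]].
After inserting 3: P = [[2, 3, 5], [4], [6]].
After inserting 7: P = [[2, 3, 5, 7], [4], [6]].
After inserting 1: P = [[1, 3, 5, 7], [2], [4], [6]].

So P = [[1, 3, 5, 7], [2], [4], [6]], Q = [[1, 2, 3, 6], [4], [5], [7]].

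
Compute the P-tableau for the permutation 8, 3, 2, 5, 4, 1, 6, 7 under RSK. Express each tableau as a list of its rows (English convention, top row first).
P = [[1, 4, 6, 7], [2, 5], [3], [8]]

Insert 8: appended to row 1. P = [[8]].
Insert 3: 3 bumps 8 from row 1; 8 starts row 2. P = [[3], [8]].
Insert 2: 2 bumps 3 from row 1; 3 bumps 8 from row 2; 8 starts row 3. P = [[2], [3], [8]].
Insert 5: appended to row 1. P = [[2, 5], [3], [8]].
Insert 4: 4 bumps 5 from row 1; 5 appends to row 2. P = [[2, 4], [3, 5], [8]].
Insert 1: 1 bumps 2 from row 1; 2 bumps 3 from row 2; 3 bumps 8 from row 3; 8 starts row 4. P = [[1, 4], [2, 5], [3], [8]].
Insert 6: appended to row 1. P = [[1, 4, 6], [2, 5], [3], [8]].
Insert 7: appended to row 1. P = [[1, 4, 6, 7], [2, 5], [3], [8]].

So P = [[1, 4, 6, 7], [2, 5], [3], [8]].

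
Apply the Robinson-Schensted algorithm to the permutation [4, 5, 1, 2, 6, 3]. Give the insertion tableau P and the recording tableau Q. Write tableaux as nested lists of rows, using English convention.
Insert each entry of the permutation into P by Schensted row insertion, recording in Q the position of each new cell.

Insert 4: appended to row 1. P = [[4]], Q = [[1]].
Insert 5: appended to row 1. P = [[4, 5]], Q = [[1, 2]].
Insert 1: 1 bumps 4 from row 1; 4 starts row 2. P = [[1, 5], [4]], Q = [[1, 2], [3]].
Insert 2: 2 bumps 5 from row 1; 5 appends to row 2. P = [[1, 2], [4, 5]], Q = [[1, 2], [3, 4]].
Insert 6: appended to row 1. P = [[1, 2, 6], [4, 5]], Q = [[1, 2, 5], [3, 4]].
Insert 3: 3 bumps 6 from row 1; 6 appends to row 2. P = [[1, 2, 3], [4, 5, 6]], Q = [[1, 2, 5], [3, 4, 6]].

So P = [[1, 2, 3], [4, 5, 6]], Q = [[1, 2, 5], [3, 4, 6]].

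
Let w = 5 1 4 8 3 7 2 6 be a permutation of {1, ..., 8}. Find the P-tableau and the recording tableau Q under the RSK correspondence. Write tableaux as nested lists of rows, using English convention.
Insert each entry of the permutation into P by Schensted row insertion, recording in Q the position of each new cell.

Insert 5: appended to row 1. P = [[5]], Q = [[1]].
Insert 1: 1 bumps 5 from row 1; 5 starts row 2. P = [[1], [5]], Q = [[1], [2]].
Insert 4: appended to row 1. P = [[1, 4], [5]], Q = [[1, 3], [2]].
Insert 8: appended to row 1. P = [[1, 4, 8], [5]], Q = [[1, 3, 4], [2]].
Insert 3: 3 bumps 4 from row 1; 4 bumps 5 from row 2; 5 starts row 3. P = [[1, 3, 8], [4], [5]], Q = [[1, 3, 4], [2], [5]].
Insert 7: 7 bumps 8 from row 1; 8 appends to row 2. P = [[1, 3, 7], [4, 8], [5]], Q = [[1, 3, 4], [2, 6], [5]].
Insert 2: 2 bumps 3 from row 1; 3 bumps 4 from row 2; 4 bumps 5 from row 3; 5 starts row 4. P = [[1, 2, 7], [3, 8], [4], [5]], Q = [[1, 3, 4], [2, 6], [5], [7]].
Insert 6: 6 bumps 7 from row 1; 7 bumps 8 from row 2; 8 appends to row 3. P = [[1, 2, 6], [3, 7], [4, 8], [5]], Q = [[1, 3, 4], [2, 6], [5, 8], [7]].

So P = [[1, 2, 6], [3, 7], [4, 8], [5]], Q = [[1, 3, 4], [2, 6], [5, 8], [7]].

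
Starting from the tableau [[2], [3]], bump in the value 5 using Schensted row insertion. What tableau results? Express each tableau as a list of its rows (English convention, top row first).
[[2, 5], [3]]

5 is larger than every entry of row 1, so it is appended to row 1. The new tableau is [[2, 5], [3]].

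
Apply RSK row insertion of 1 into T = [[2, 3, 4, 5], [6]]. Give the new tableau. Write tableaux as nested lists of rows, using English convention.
In row 1, 1 replaces 2 (the leftmost entry greater than 1); 2 is bumped to row 2. In row 2, 2 replaces 6 (the leftmost entry greater than 2); 6 is bumped to row 3. 6 starts a new row 3. The new tableau is [[1, 3, 4, 5], [2], [6]].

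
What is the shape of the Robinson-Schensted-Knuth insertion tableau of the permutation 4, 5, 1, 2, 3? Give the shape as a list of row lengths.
Row-insert each entry into an empty tableau.

After inserting 4: P = [[4]].
After inserting 5: P = [[4, 5]].
After inserting 1: P = [[1, 5], [4]].
After inserting 2: P = [[1, 2], [4, 5]].
After inserting 3: P = [[1, 2, 3], [4, 5]].

The final insertion tableau P = [[1, 2, 3], [4, 5]] has shape [3, 2].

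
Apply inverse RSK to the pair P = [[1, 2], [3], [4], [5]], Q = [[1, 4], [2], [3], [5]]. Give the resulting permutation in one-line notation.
Reverse the RSK construction: for i from n down to 1, find the cell of Q containing i, remove the entry at that cell from P, and reverse-bump it up through P; the value ejected from row 1 is w(i).

Step i=5: Q has 5 at row 4, column 1; remove 5 from row 4 of P and reverse-bump: 5 enters row 3 and ejects 4; 4 enters row 2 and ejects 3; 3 enters row 1 and ejects 2. So w(5) = 2. P is now [[1, 3], [4], [5]].
Step i=4: Q has 4 at row 1, column 2; remove that cell from P, ejecting 3. So w(4) = 3. P is now [[1], [4], [5]].
Step i=3: Q has 3 at row 3, column 1; remove 5 from row 3 of P and reverse-bump: 5 enters row 2 and ejects 4; 4 enters row 1 and ejects 1. So w(3) = 1. P is now [[4], [5]].
Step i=2: Q has 2 at row 2, column 1; remove 5 from row 2 of P and reverse-bump: 5 enters row 1 and ejects 4. So w(2) = 4. P is now [[5]].
Step i=1: Q has 1 at row 1, column 1; remove that cell from P, ejecting 5. So w(1) = 5. P is now [].

So w = 5 4 1 3 2.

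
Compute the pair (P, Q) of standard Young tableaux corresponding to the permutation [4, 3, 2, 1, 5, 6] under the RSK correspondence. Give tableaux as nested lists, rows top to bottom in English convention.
Insert each entry of the permutation into P by Schensted row insertion, recording in Q the position of each new cell.

Insert 4: appended to row 1. P = [[4]], Q = [[1]].
Insert 3: 3 bumps 4 from row 1; 4 starts row 2. P = [[3], [4]], Q = [[1], [2]].
Insert 2: 2 bumps 3 from row 1; 3 bumps 4 from row 2; 4 starts row 3. P = [[2], [3], [4]], Q = [[1], [2], [3]].
Insert 1: 1 bumps 2 from row 1; 2 bumps 3 from row 2; 3 bumps 4 from row 3; 4 starts row 4. P = [[1], [2], [3], [4]], Q = [[1], [2], [3], [4]].
Insert 5: appended to row 1. P = [[1, 5], [2], [3], [4]], Q = [[1, 5], [2], [3], [4]].
Insert 6: appended to row 1. P = [[1, 5, 6], [2], [3], [4]], Q = [[1, 5, 6], [2], [3], [4]].

So P = [[1, 5, 6], [2], [3], [4]], Q = [[1, 5, 6], [2], [3], [4]].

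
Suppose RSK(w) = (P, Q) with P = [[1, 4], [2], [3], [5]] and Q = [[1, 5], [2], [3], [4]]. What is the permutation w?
5 3 2 1 4

Reverse the RSK construction: for i from n down to 1, find the cell of Q containing i, remove the entry at that cell from P, and reverse-bump it up through P; the value ejected from row 1 is w(i).

Step i=5: Q has 5 at row 1, column 2; remove that cell from P, ejecting 4. So w(5) = 4. P is now [[1], [2], [3], [5]].
Step i=4: Q has 4 at row 4, column 1; remove 5 from row 4 of P and reverse-bump: 5 enters row 3 and ejects 3; 3 enters row 2 and ejects 2; 2 enters row 1 and ejects 1. So w(4) = 1. P is now [[2], [3], [5]].
Step i=3: Q has 3 at row 3, column 1; remove 5 from row 3 of P and reverse-bump: 5 enters row 2 and ejects 3; 3 enters row 1 and ejects 2. So w(3) = 2. P is now [[3], [5]].
Step i=2: Q has 2 at row 2, column 1; remove 5 from row 2 of P and reverse-bump: 5 enters row 1 and ejects 3. So w(2) = 3. P is now [[5]].
Step i=1: Q has 1 at row 1, column 1; remove that cell from P, ejecting 5. So w(1) = 5. P is now [].

So w = 5 3 2 1 4.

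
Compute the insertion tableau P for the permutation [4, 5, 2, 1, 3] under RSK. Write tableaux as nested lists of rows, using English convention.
Insert 4: appended to row 1. P = [[4]].
Insert 5: appended to row 1. P = [[4, 5]].
Insert 2: 2 bumps 4 from row 1; 4 starts row 2. P = [[2, 5], [4]].
Insert 1: 1 bumps 2 from row 1; 2 bumps 4 from row 2; 4 starts row 3. P = [[1, 5], [2], [4]].
Insert 3: 3 bumps 5 from row 1; 5 appends to row 2. P = [[1, 3], [2, 5], [4]].

So P = [[1, 3], [2, 5], [4]].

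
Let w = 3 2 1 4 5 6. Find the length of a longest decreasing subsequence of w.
3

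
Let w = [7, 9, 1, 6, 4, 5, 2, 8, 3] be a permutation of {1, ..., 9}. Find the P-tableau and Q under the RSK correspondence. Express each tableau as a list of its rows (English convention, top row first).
P = [[1, 2, 3, 8], [4, 5], [6, 9], [7]], Q = [[1, 2, 6, 8], [3, 4], [5, 9], [7]]

Insert each entry of the permutation into P by Schensted row insertion, recording in Q the position of each new cell.

Insert 7: appended to row 1. P = [[7]].
Insert 9: appended to row 1. P = [[7, 9]].
Insert 1: 1 bumps 7 from row 1; 7 starts row 2. P = [[1, 9], [7]].
Insert 6: 6 bumps 9 from row 1; 9 appends to row 2. P = [[1, 6], [7, 9]].
Insert 4: 4 bumps 6 from row 1; 6 bumps 7 from row 2; 7 starts row 3. P = [[1, 4], [6, 9], [7]].
Insert 5: appended to row 1. P = [[1, 4, 5], [6, 9], [7]].
Insert 2: 2 bumps 4 from row 1; 4 bumps 6 from row 2; 6 bumps 7 from row 3; 7 starts row 4. P = [[1, 2, 5], [4, 9], [6], [7]].
Insert 8: appended to row 1. P = [[1, 2, 5, 8], [4, 9], [6], [7]].
Insert 3: 3 bumps 5 from row 1; 5 bumps 9 from row 2; 9 appends to row 3. P = [[1, 2, 3, 8], [4, 5], [6, 9], [7]].

So P = [[1, 2, 3, 8], [4, 5], [6, 9], [7]], Q = [[1, 2, 6, 8], [3, 4], [5, 9], [7]].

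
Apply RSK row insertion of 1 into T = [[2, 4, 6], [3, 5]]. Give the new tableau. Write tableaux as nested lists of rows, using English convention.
In row 1, 1 replaces 2 (the leftmost entry greater than 1); 2 is bumped to row 2. In row 2, 2 replaces 3 (the leftmost entry greater than 2); 3 is bumped to row 3. 3 starts a new row 3. The new tableau is [[1, 4, 6], [2, 5], [3]].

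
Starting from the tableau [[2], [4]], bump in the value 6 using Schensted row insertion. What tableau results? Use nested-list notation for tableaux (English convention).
[[2, 6], [4]]

6 is larger than every entry of row 1, so it is appended to row 1. The new tableau is [[2, 6], [4]].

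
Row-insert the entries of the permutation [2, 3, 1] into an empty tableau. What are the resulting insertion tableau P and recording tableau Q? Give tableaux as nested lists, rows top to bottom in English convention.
P = [[1, 3], [2]], Q = [[1, 2], [3]]

Insert each entry of the permutation into P by Schensted row insertion, recording in Q the position of each new cell.

After inserting 2: P = [[2]].
After inserting 3: P = [[2, 3]].
After inserting 1: P = [[1, 3], [2]].

So P = [[1, 3], [2]], Q = [[1, 2], [3]].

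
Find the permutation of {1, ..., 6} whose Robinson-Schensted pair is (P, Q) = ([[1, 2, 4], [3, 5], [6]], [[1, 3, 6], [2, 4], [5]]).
3 1 6 5 2 4

Reverse RSK: for i = n, n-1, ..., 1, locate i in Q, remove the corresponding corner cell from P, and reverse-bump its entry up through P; the value ejected from row 1 is w(i).

So w = 3 1 6 5 2 4.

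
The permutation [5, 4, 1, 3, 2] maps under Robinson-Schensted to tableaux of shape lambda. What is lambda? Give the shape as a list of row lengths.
[2, 1, 1, 1]

Row-insert each entry into an empty tableau.

After inserting 5: P = [[5]].
After inserting 4: P = [[4], [5]].
After inserting 1: P = [[1], [4], [5]].
After inserting 3: P = [[1, 3], [4], [5]].
After inserting 2: P = [[1, 2], [3], [4], [5]].

The final insertion tableau P = [[1, 2], [3], [4], [5]] has shape [2, 1, 1, 1].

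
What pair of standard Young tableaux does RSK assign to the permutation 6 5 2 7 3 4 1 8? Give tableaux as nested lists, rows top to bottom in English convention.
P = [[1, 3, 4, 8], [2, 7], [5], [6]], Q = [[1, 4, 6, 8], [2, 5], [3], [7]]

Insert each entry of the permutation into P by Schensted row insertion, recording in Q the position of each new cell.

Insert 6: appended to row 1. P = [[6]], Q = [[1]].
Insert 5: 5 bumps 6 from row 1; 6 starts row 2. P = [[5], [6]], Q = [[1], [2]].
Insert 2: 2 bumps 5 from row 1; 5 bumps 6 from row 2; 6 starts row 3. P = [[2], [5], [6]], Q = [[1], [2], [3]].
Insert 7: appended to row 1. P = [[2, 7], [5], [6]], Q = [[1, 4], [2], [3]].
Insert 3: 3 bumps 7 from row 1; 7 appends to row 2. P = [[2, 3], [5, 7], [6]], Q = [[1, 4], [2, 5], [3]].
Insert 4: appended to row 1. P = [[2, 3, 4], [5, 7], [6]], Q = [[1, 4, 6], [2, 5], [3]].
Insert 1: 1 bumps 2 from row 1; 2 bumps 5 from row 2; 5 bumps 6 from row 3; 6 starts row 4. P = [[1, 3, 4], [2, 7], [5], [6]], Q = [[1, 4, 6], [2, 5], [3], [7]].
Insert 8: appended to row 1. P = [[1, 3, 4, 8], [2, 7], [5], [6]], Q = [[1, 4, 6, 8], [2, 5], [3], [7]].

So P = [[1, 3, 4, 8], [2, 7], [5], [6]], Q = [[1, 4, 6, 8], [2, 5], [3], [7]].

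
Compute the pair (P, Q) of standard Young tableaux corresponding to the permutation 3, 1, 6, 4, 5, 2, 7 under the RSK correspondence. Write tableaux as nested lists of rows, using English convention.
Insert each entry of the permutation into P by Schensted row insertion, recording in Q the position of each new cell.

Insert 3: appended to row 1. P = [[3]].
Insert 1: 1 bumps 3 from row 1; 3 starts row 2. P = [[1], [3]].
Insert 6: appended to row 1. P = [[1, 6], [3]].
Insert 4: 4 bumps 6 from row 1; 6 appends to row 2. P = [[1, 4], [3, 6]].
Insert 5: appended to row 1. P = [[1, 4, 5], [3, 6]].
Insert 2: 2 bumps 4 from row 1; 4 bumps 6 from row 2; 6 starts row 3. P = [[1, 2, 5], [3, 4], [6]].
Insert 7: appended to row 1. P = [[1, 2, 5, 7], [3, 4], [6]].

So P = [[1, 2, 5, 7], [3, 4], [6]], Q = [[1, 3, 5, 7], [2, 4], [6]].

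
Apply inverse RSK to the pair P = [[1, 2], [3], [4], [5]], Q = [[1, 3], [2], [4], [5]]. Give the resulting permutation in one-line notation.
5 1 4 3 2

Reverse the RSK construction: for i from n down to 1, find the cell of Q containing i, remove the entry at that cell from P, and reverse-bump it up through P; the value ejected from row 1 is w(i).

Step i=5: Q has 5 at row 4, column 1; remove 5 from row 4 of P and reverse-bump: 5 enters row 3 and ejects 4; 4 enters row 2 and ejects 3; 3 enters row 1 and ejects 2. So w(5) = 2. P is now [[1, 3], [4], [5]].
Step i=4: Q has 4 at row 3, column 1; remove 5 from row 3 of P and reverse-bump: 5 enters row 2 and ejects 4; 4 enters row 1 and ejects 3. So w(4) = 3. P is now [[1, 4], [5]].
Step i=3: Q has 3 at row 1, column 2; remove that cell from P, ejecting 4. So w(3) = 4. P is now [[1], [5]].
Step i=2: Q has 2 at row 2, column 1; remove 5 from row 2 of P and reverse-bump: 5 enters row 1 and ejects 1. So w(2) = 1. P is now [[5]].
Step i=1: Q has 1 at row 1, column 1; remove that cell from P, ejecting 5. So w(1) = 5. P is now [].

So w = 5 1 4 3 2.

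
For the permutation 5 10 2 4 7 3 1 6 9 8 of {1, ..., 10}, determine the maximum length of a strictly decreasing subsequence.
4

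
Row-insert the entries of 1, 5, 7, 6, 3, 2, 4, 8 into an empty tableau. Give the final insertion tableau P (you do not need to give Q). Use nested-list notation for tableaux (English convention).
P = [[1, 2, 4, 8], [3, 6], [5], [7]]

Insert 1: appended to row 1. P = [[1]].
Insert 5: appended to row 1. P = [[1, 5]].
Insert 7: appended to row 1. P = [[1, 5, 7]].
Insert 6: 6 bumps 7 from row 1; 7 starts row 2. P = [[1, 5, 6], [7]].
Insert 3: 3 bumps 5 from row 1; 5 bumps 7 from row 2; 7 starts row 3. P = [[1, 3, 6], [5], [7]].
Insert 2: 2 bumps 3 from row 1; 3 bumps 5 from row 2; 5 bumps 7 from row 3; 7 starts row 4. P = [[1, 2, 6], [3], [5], [7]].
Insert 4: 4 bumps 6 from row 1; 6 appends to row 2. P = [[1, 2, 4], [3, 6], [5], [7]].
Insert 8: appended to row 1. P = [[1, 2, 4, 8], [3, 6], [5], [7]].

So P = [[1, 2, 4, 8], [3, 6], [5], [7]].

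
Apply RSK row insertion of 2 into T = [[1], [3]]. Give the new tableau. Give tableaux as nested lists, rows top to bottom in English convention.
[[1, 2], [3]]

2 is larger than every entry of row 1, so it is appended to row 1. The new tableau is [[1, 2], [3]].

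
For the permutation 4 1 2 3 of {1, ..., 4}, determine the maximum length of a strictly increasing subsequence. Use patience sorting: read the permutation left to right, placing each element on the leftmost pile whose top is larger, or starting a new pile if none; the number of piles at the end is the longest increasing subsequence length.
3

4: new pile. tops = [4]
1: onto pile 1 (replacing 4). tops = [1]
2: new pile. tops = [1, 2]
3: new pile. tops = [1, 2, 3]

3 piles, so the longest increasing subsequence has length 3.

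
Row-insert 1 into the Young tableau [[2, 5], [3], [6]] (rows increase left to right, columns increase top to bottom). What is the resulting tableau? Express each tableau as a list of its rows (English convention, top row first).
[[1, 5], [2], [3], [6]]

In row 1, 1 replaces 2 (the leftmost entry greater than 1); 2 is bumped to row 2. In row 2, 2 replaces 3 (the leftmost entry greater than 2); 3 is bumped to row 3. In row 3, 3 replaces 6 (the leftmost entry greater than 3); 6 is bumped to row 4. 6 starts a new row 4. The new tableau is [[1, 5], [2], [3], [6]].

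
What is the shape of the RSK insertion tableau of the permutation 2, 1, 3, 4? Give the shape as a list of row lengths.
RSK row insertion gives P = [[1, 3, 4], [2]], which has shape [3, 1].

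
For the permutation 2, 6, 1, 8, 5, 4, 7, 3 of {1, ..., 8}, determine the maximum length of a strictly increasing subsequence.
3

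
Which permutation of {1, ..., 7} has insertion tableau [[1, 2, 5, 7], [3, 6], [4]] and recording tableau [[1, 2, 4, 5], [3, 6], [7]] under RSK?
Reverse the RSK construction: for i from n down to 1, find the cell of Q containing i, remove the entry at that cell from P, and reverse-bump it up through P; the value ejected from row 1 is w(i).

Step i=7: Q has 7 at row 3, column 1; remove 4 from row 3 of P and reverse-bump: 4 enters row 2 and ejects 3; 3 enters row 1 and ejects 2. So w(7) = 2. P is now [[1, 3, 5, 7], [4, 6]].
Step i=6: Q has 6 at row 2, column 2; remove 6 from row 2 of P and reverse-bump: 6 enters row 1 and ejects 5. So w(6) = 5. P is now [[1, 3, 6, 7], [4]].
Step i=5: Q has 5 at row 1, column 4; remove that cell from P, ejecting 7. So w(5) = 7. P is now [[1, 3, 6], [4]].
Step i=4: Q has 4 at row 1, column 3; remove that cell from P, ejecting 6. So w(4) = 6. P is now [[1, 3], [4]].
Step i=3: Q has 3 at row 2, column 1; remove 4 from row 2 of P and reverse-bump: 4 enters row 1 and ejects 3. So w(3) = 3. P is now [[1, 4]].
Step i=2: Q has 2 at row 1, column 2; remove that cell from P, ejecting 4. So w(2) = 4. P is now [[1]].
Step i=1: Q has 1 at row 1, column 1; remove that cell from P, ejecting 1. So w(1) = 1. P is now [].

So w = 1 4 3 6 7 5 2.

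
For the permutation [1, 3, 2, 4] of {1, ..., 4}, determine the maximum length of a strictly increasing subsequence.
3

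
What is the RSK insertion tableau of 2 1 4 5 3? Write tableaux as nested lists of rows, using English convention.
Insert 2: appended to row 1. P = [[2]].
Insert 1: 1 bumps 2 from row 1; 2 starts row 2. P = [[1], [2]].
Insert 4: appended to row 1. P = [[1, 4], [2]].
Insert 5: appended to row 1. P = [[1, 4, 5], [2]].
Insert 3: 3 bumps 4 from row 1; 4 appends to row 2. P = [[1, 3, 5], [2, 4]].

So P = [[1, 3, 5], [2, 4]].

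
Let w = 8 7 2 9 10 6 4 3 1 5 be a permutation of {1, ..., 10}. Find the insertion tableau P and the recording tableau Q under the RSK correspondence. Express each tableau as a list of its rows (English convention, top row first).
Insert each entry of the permutation into P by Schensted row insertion, recording in Q the position of each new cell.

After inserting 8: P = [[8]].
After inserting 7: P = [[7], [8]].
After inserting 2: P = [[2], [7], [8]].
After inserting 9: P = [[2, 9], [7], [8]].
After inserting 10: P = [[2, 9, 10], [7], [8]].
After inserting 6: P = [[2, 6, 10], [7, 9], [8]].
After inserting 4: P = [[2, 4, 10], [6, 9], [7], [8]].
After inserting 3: P = [[2, 3, 10], [4, 9], [6], [7], [8]].
After inserting 1: P = [[1, 3, 10], [2, 9], [4], [6], [7], [8]].
After inserting 5: P = [[1, 3, 5], [2, 9, 10], [4], [6], [7], [8]].

So P = [[1, 3, 5], [2, 9, 10], [4], [6], [7], [8]], Q = [[1, 4, 5], [2, 6, 10], [3], [7], [8], [9]].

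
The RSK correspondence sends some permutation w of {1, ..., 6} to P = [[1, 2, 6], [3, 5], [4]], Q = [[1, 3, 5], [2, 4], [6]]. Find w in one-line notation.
4 1 5 3 6 2

Reverse RSK: for i = n, n-1, ..., 1, locate i in Q, remove the corresponding corner cell from P, and reverse-bump its entry up through P; the value ejected from row 1 is w(i).

So w = 4 1 5 3 6 2.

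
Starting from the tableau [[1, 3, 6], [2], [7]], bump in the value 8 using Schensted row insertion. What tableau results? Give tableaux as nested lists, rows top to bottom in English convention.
8 is larger than every entry of row 1, so it is appended to row 1. The new tableau is [[1, 3, 6, 8], [2], [7]].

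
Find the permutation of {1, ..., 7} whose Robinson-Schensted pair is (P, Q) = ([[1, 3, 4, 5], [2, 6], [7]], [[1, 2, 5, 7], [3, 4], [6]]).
2 7 1 3 6 4 5

Reverse RSK: for i = n, n-1, ..., 1, locate i in Q, remove the corresponding corner cell from P, and reverse-bump its entry up through P; the value ejected from row 1 is w(i).

So w = 2 7 1 3 6 4 5.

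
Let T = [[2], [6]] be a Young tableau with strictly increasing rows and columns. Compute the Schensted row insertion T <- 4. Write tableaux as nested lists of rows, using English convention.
[[2, 4], [6]]

4 is larger than every entry of row 1, so it is appended to row 1. The new tableau is [[2, 4], [6]].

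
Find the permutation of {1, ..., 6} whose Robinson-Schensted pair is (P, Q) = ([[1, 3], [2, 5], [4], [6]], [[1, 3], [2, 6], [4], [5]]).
6 4 5 2 1 3

Reverse the RSK construction: for i from n down to 1, find the cell of Q containing i, remove the entry at that cell from P, and reverse-bump it up through P; the value ejected from row 1 is w(i).

Step i=6: Q has 6 at row 2, column 2; remove 5 from row 2 of P and reverse-bump: 5 enters row 1 and ejects 3. So w(6) = 3. P is now [[1, 5], [2], [4], [6]].
Step i=5: Q has 5 at row 4, column 1; remove 6 from row 4 of P and reverse-bump: 6 enters row 3 and ejects 4; 4 enters row 2 and ejects 2; 2 enters row 1 and ejects 1. So w(5) = 1. P is now [[2, 5], [4], [6]].
Step i=4: Q has 4 at row 3, column 1; remove 6 from row 3 of P and reverse-bump: 6 enters row 2 and ejects 4; 4 enters row 1 and ejects 2. So w(4) = 2. P is now [[4, 5], [6]].
Step i=3: Q has 3 at row 1, column 2; remove that cell from P, ejecting 5. So w(3) = 5. P is now [[4], [6]].
Step i=2: Q has 2 at row 2, column 1; remove 6 from row 2 of P and reverse-bump: 6 enters row 1 and ejects 4. So w(2) = 4. P is now [[6]].
Step i=1: Q has 1 at row 1, column 1; remove that cell from P, ejecting 6. So w(1) = 6. P is now [].

So w = 6 4 5 2 1 3.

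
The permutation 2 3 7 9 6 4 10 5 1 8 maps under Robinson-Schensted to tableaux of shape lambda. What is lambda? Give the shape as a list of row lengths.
[5, 3, 1, 1]

Row-insert each entry into an empty tableau.

After inserting 2: P = [[2]].
After inserting 3: P = [[2, 3]].
After inserting 7: P = [[2, 3, 7]].
After inserting 9: P = [[2, 3, 7, 9]].
After inserting 6: P = [[2, 3, 6, 9], [7]].
After inserting 4: P = [[2, 3, 4, 9], [6], [7]].
After inserting 10: P = [[2, 3, 4, 9, 10], [6], [7]].
After inserting 5: P = [[2, 3, 4, 5, 10], [6, 9], [7]].
After inserting 1: P = [[1, 3, 4, 5, 10], [2, 9], [6], [7]].
After inserting 8: P = [[1, 3, 4, 5, 8], [2, 9, 10], [6], [7]].

The final insertion tableau P = [[1, 3, 4, 5, 8], [2, 9, 10], [6], [7]] has shape [5, 3, 1, 1].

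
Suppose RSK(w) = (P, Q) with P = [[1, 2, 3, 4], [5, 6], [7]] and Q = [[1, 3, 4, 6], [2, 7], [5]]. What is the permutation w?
Reverse the RSK construction: for i from n down to 1, find the cell of Q containing i, remove the entry at that cell from P, and reverse-bump it up through P; the value ejected from row 1 is w(i).

Step i=7: Q has 7 at row 2, column 2; remove 6 from row 2 of P and reverse-bump: 6 enters row 1 and ejects 4. So w(7) = 4. P is now [[1, 2, 3, 6], [5], [7]].
Step i=6: Q has 6 at row 1, column 4; remove that cell from P, ejecting 6. So w(6) = 6. P is now [[1, 2, 3], [5], [7]].
Step i=5: Q has 5 at row 3, column 1; remove 7 from row 3 of P and reverse-bump: 7 enters row 2 and ejects 5; 5 enters row 1 and ejects 3. So w(5) = 3. P is now [[1, 2, 5], [7]].
Step i=4: Q has 4 at row 1, column 3; remove that cell from P, ejecting 5. So w(4) = 5. P is now [[1, 2], [7]].
Step i=3: Q has 3 at row 1, column 2; remove that cell from P, ejecting 2. So w(3) = 2. P is now [[1], [7]].
Step i=2: Q has 2 at row 2, column 1; remove 7 from row 2 of P and reverse-bump: 7 enters row 1 and ejects 1. So w(2) = 1. P is now [[7]].
Step i=1: Q has 1 at row 1, column 1; remove that cell from P, ejecting 7. So w(1) = 7. P is now [].

So w = 7 1 2 5 3 6 4.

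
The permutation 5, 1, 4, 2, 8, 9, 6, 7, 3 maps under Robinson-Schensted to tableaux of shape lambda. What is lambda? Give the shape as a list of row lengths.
[4, 3, 2]

Row-insert each entry into an empty tableau.

After inserting 5: P = [[5]].
After inserting 1: P = [[1], [5]].
After inserting 4: P = [[1, 4], [5]].
After inserting 2: P = [[1, 2], [4], [5]].
After inserting 8: P = [[1, 2, 8], [4], [5]].
After inserting 9: P = [[1, 2, 8, 9], [4], [5]].
After inserting 6: P = [[1, 2, 6, 9], [4, 8], [5]].
After inserting 7: P = [[1, 2, 6, 7], [4, 8, 9], [5]].
After inserting 3: P = [[1, 2, 3, 7], [4, 6, 9], [5, 8]].

The final insertion tableau P = [[1, 2, 3, 7], [4, 6, 9], [5, 8]] has shape [4, 3, 2].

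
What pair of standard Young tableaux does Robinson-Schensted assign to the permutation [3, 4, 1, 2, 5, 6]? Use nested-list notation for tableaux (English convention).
Insert each entry of the permutation into P by Schensted row insertion, recording in Q the position of each new cell.

Insert 3: appended to row 1. P = [[3]].
Insert 4: appended to row 1. P = [[3, 4]].
Insert 1: 1 bumps 3 from row 1; 3 starts row 2. P = [[1, 4], [3]].
Insert 2: 2 bumps 4 from row 1; 4 appends to row 2. P = [[1, 2], [3, 4]].
Insert 5: appended to row 1. P = [[1, 2, 5], [3, 4]].
Insert 6: appended to row 1. P = [[1, 2, 5, 6], [3, 4]].

So P = [[1, 2, 5, 6], [3, 4]], Q = [[1, 2, 5, 6], [3, 4]].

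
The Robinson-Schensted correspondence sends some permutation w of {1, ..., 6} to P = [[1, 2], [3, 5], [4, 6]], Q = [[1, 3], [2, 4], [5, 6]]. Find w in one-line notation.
Reverse RSK: for i = n, n-1, ..., 1, locate i in Q, remove the corresponding corner cell from P, and reverse-bump its entry up through P; the value ejected from row 1 is w(i).

So w = 4 3 6 5 1 2.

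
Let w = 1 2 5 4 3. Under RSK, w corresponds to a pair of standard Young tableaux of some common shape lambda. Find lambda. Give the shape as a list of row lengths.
[3, 1, 1]

RSK row insertion gives P = [[1, 2, 3], [4], [5]], which has shape [3, 1, 1].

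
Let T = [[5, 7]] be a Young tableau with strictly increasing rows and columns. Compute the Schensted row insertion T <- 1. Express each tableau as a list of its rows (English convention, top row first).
[[1, 7], [5]]

In row 1, 1 replaces 5 (the leftmost entry greater than 1); 5 is bumped to row 2. 5 starts a new row 2. The new tableau is [[1, 7], [5]].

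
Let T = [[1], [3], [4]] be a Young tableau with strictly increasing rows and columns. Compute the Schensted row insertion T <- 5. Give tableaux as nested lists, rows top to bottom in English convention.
[[1, 5], [3], [4]]

5 is larger than every entry of row 1, so it is appended to row 1. The new tableau is [[1, 5], [3], [4]].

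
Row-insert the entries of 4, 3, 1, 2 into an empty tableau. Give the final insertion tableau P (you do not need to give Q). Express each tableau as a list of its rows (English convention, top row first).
Insert 4: appended to row 1. P = [[4]].
Insert 3: 3 bumps 4 from row 1; 4 starts row 2. P = [[3], [4]].
Insert 1: 1 bumps 3 from row 1; 3 bumps 4 from row 2; 4 starts row 3. P = [[1], [3], [4]].
Insert 2: appended to row 1. P = [[1, 2], [3], [4]].

So P = [[1, 2], [3], [4]].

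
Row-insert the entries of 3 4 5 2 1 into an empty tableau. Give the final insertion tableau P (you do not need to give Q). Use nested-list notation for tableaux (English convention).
P = [[1, 4, 5], [2], [3]]

Insert 3: appended to row 1. P = [[3]].
Insert 4: appended to row 1. P = [[3, 4]].
Insert 5: appended to row 1. P = [[3, 4, 5]].
Insert 2: 2 bumps 3 from row 1; 3 starts row 2. P = [[2, 4, 5], [3]].
Insert 1: 1 bumps 2 from row 1; 2 bumps 3 from row 2; 3 starts row 3. P = [[1, 4, 5], [2], [3]].

So P = [[1, 4, 5], [2], [3]].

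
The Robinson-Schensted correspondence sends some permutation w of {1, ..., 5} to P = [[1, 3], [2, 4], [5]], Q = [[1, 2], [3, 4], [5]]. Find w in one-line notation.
Reverse the RSK construction: for i from n down to 1, find the cell of Q containing i, remove the entry at that cell from P, and reverse-bump it up through P; the value ejected from row 1 is w(i).

Step i=5: Q has 5 at row 3, column 1; remove 5 from row 3 of P and reverse-bump: 5 enters row 2 and ejects 4; 4 enters row 1 and ejects 3. So w(5) = 3. P is now [[1, 4], [2, 5]].
Step i=4: Q has 4 at row 2, column 2; remove 5 from row 2 of P and reverse-bump: 5 enters row 1 and ejects 4. So w(4) = 4. P is now [[1, 5], [2]].
Step i=3: Q has 3 at row 2, column 1; remove 2 from row 2 of P and reverse-bump: 2 enters row 1 and ejects 1. So w(3) = 1. P is now [[2, 5]].
Step i=2: Q has 2 at row 1, column 2; remove that cell from P, ejecting 5. So w(2) = 5. P is now [[2]].
Step i=1: Q has 1 at row 1, column 1; remove that cell from P, ejecting 2. So w(1) = 2. P is now [].

So w = 2 5 1 4 3.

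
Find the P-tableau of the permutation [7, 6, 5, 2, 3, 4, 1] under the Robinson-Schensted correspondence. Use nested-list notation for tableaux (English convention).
P = [[1, 3, 4], [2], [5], [6], [7]]

Insert 7: appended to row 1. P = [[7]].
Insert 6: 6 bumps 7 from row 1; 7 starts row 2. P = [[6], [7]].
Insert 5: 5 bumps 6 from row 1; 6 bumps 7 from row 2; 7 starts row 3. P = [[5], [6], [7]].
Insert 2: 2 bumps 5 from row 1; 5 bumps 6 from row 2; 6 bumps 7 from row 3; 7 starts row 4. P = [[2], [5], [6], [7]].
Insert 3: appended to row 1. P = [[2, 3], [5], [6], [7]].
Insert 4: appended to row 1. P = [[2, 3, 4], [5], [6], [7]].
Insert 1: 1 bumps 2 from row 1; 2 bumps 5 from row 2; 5 bumps 6 from row 3; 6 bumps 7 from row 4; 7 starts row 5. P = [[1, 3, 4], [2], [5], [6], [7]].

So P = [[1, 3, 4], [2], [5], [6], [7]].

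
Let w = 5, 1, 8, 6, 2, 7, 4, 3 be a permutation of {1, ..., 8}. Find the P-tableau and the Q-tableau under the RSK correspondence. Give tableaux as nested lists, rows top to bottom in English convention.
Insert each entry of the permutation into P by Schensted row insertion, recording in Q the position of each new cell.

Insert 5: appended to row 1. P = [[5]].
Insert 1: 1 bumps 5 from row 1; 5 starts row 2. P = [[1], [5]].
Insert 8: appended to row 1. P = [[1, 8], [5]].
Insert 6: 6 bumps 8 from row 1; 8 appends to row 2. P = [[1, 6], [5, 8]].
Insert 2: 2 bumps 6 from row 1; 6 bumps 8 from row 2; 8 starts row 3. P = [[1, 2], [5, 6], [8]].
Insert 7: appended to row 1. P = [[1, 2, 7], [5, 6], [8]].
Insert 4: 4 bumps 7 from row 1; 7 appends to row 2. P = [[1, 2, 4], [5, 6, 7], [8]].
Insert 3: 3 bumps 4 from row 1; 4 bumps 5 from row 2; 5 bumps 8 from row 3; 8 starts row 4. P = [[1, 2, 3], [4, 6, 7], [5], [8]].

So P = [[1, 2, 3], [4, 6, 7], [5], [8]], Q = [[1, 3, 6], [2, 4, 7], [5], [8]].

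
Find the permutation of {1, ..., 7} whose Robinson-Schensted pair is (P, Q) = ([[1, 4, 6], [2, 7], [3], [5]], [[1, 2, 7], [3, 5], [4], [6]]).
Reverse the RSK construction: for i from n down to 1, find the cell of Q containing i, remove the entry at that cell from P, and reverse-bump it up through P; the value ejected from row 1 is w(i).

Step i=7: Q has 7 at row 1, column 3; remove that cell from P, ejecting 6. So w(7) = 6. P is now [[1, 4], [2, 7], [3], [5]].
Step i=6: Q has 6 at row 4, column 1; remove 5 from row 4 of P and reverse-bump: 5 enters row 3 and ejects 3; 3 enters row 2 and ejects 2; 2 enters row 1 and ejects 1. So w(6) = 1. P is now [[2, 4], [3, 7], [5]].
Step i=5: Q has 5 at row 2, column 2; remove 7 from row 2 of P and reverse-bump: 7 enters row 1 and ejects 4. So w(5) = 4. P is now [[2, 7], [3], [5]].
Step i=4: Q has 4 at row 3, column 1; remove 5 from row 3 of P and reverse-bump: 5 enters row 2 and ejects 3; 3 enters row 1 and ejects 2. So w(4) = 2. P is now [[3, 7], [5]].
Step i=3: Q has 3 at row 2, column 1; remove 5 from row 2 of P and reverse-bump: 5 enters row 1 and ejects 3. So w(3) = 3. P is now [[5, 7]].
Step i=2: Q has 2 at row 1, column 2; remove that cell from P, ejecting 7. So w(2) = 7. P is now [[5]].
Step i=1: Q has 1 at row 1, column 1; remove that cell from P, ejecting 5. So w(1) = 5. P is now [].

So w = 5 7 3 2 4 1 6.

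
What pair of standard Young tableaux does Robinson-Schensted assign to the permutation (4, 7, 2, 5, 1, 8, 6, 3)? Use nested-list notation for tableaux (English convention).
P = [[1, 3, 6], [2, 5, 8], [4, 7]], Q = [[1, 2, 6], [3, 4, 7], [5, 8]]

Insert each entry of the permutation into P by Schensted row insertion, recording in Q the position of each new cell.

Insert 4: appended to row 1. P = [[4]].
Insert 7: appended to row 1. P = [[4, 7]].
Insert 2: 2 bumps 4 from row 1; 4 starts row 2. P = [[2, 7], [4]].
Insert 5: 5 bumps 7 from row 1; 7 appends to row 2. P = [[2, 5], [4, 7]].
Insert 1: 1 bumps 2 from row 1; 2 bumps 4 from row 2; 4 starts row 3. P = [[1, 5], [2, 7], [4]].
Insert 8: appended to row 1. P = [[1, 5, 8], [2, 7], [4]].
Insert 6: 6 bumps 8 from row 1; 8 appends to row 2. P = [[1, 5, 6], [2, 7, 8], [4]].
Insert 3: 3 bumps 5 from row 1; 5 bumps 7 from row 2; 7 appends to row 3. P = [[1, 3, 6], [2, 5, 8], [4, 7]].

So P = [[1, 3, 6], [2, 5, 8], [4, 7]], Q = [[1, 2, 6], [3, 4, 7], [5, 8]].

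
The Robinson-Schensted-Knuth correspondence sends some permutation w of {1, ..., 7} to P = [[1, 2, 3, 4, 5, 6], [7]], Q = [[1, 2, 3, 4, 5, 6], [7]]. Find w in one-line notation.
Reverse the RSK construction: for i from n down to 1, find the cell of Q containing i, remove the entry at that cell from P, and reverse-bump it up through P; the value ejected from row 1 is w(i).

Step i=7: Q has 7 at row 2, column 1; remove 7 from row 2 of P and reverse-bump: 7 enters row 1 and ejects 6. So w(7) = 6. P is now [[1, 2, 3, 4, 5, 7]].
Step i=6: Q has 6 at row 1, column 6; remove that cell from P, ejecting 7. So w(6) = 7. P is now [[1, 2, 3, 4, 5]].
Step i=5: Q has 5 at row 1, column 5; remove that cell from P, ejecting 5. So w(5) = 5. P is now [[1, 2, 3, 4]].
Step i=4: Q has 4 at row 1, column 4; remove that cell from P, ejecting 4. So w(4) = 4. P is now [[1, 2, 3]].
Step i=3: Q has 3 at row 1, column 3; remove that cell from P, ejecting 3. So w(3) = 3. P is now [[1, 2]].
Step i=2: Q has 2 at row 1, column 2; remove that cell from P, ejecting 2. So w(2) = 2. P is now [[1]].
Step i=1: Q has 1 at row 1, column 1; remove that cell from P, ejecting 1. So w(1) = 1. P is now [].

So w = 1 2 3 4 5 7 6.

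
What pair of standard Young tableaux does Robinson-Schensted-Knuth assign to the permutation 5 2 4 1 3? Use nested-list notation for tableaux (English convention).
Insert each entry of the permutation into P by Schensted row insertion, recording in Q the position of each new cell.

Insert 5: appended to row 1. P = [[5]].
Insert 2: 2 bumps 5 from row 1; 5 starts row 2. P = [[2], [5]].
Insert 4: appended to row 1. P = [[2, 4], [5]].
Insert 1: 1 bumps 2 from row 1; 2 bumps 5 from row 2; 5 starts row 3. P = [[1, 4], [2], [5]].
Insert 3: 3 bumps 4 from row 1; 4 appends to row 2. P = [[1, 3], [2, 4], [5]].

So P = [[1, 3], [2, 4], [5]], Q = [[1, 3], [2, 5], [4]].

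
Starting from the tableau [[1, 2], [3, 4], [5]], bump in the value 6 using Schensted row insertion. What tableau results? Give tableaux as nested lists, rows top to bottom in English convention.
[[1, 2, 6], [3, 4], [5]]

6 is larger than every entry of row 1, so it is appended to row 1. The new tableau is [[1, 2, 6], [3, 4], [5]].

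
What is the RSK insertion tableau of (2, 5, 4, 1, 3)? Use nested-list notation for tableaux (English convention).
Insert 2: appended to row 1. P = [[2]].
Insert 5: appended to row 1. P = [[2, 5]].
Insert 4: 4 bumps 5 from row 1; 5 starts row 2. P = [[2, 4], [5]].
Insert 1: 1 bumps 2 from row 1; 2 bumps 5 from row 2; 5 starts row 3. P = [[1, 4], [2], [5]].
Insert 3: 3 bumps 4 from row 1; 4 appends to row 2. P = [[1, 3], [2, 4], [5]].

So P = [[1, 3], [2, 4], [5]].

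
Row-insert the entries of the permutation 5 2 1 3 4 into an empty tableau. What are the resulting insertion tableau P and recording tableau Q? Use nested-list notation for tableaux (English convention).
P = [[1, 3, 4], [2], [5]], Q = [[1, 4, 5], [2], [3]]

Insert each entry of the permutation into P by Schensted row insertion, recording in Q the position of each new cell.

Insert 5: appended to row 1. P = [[5]], Q = [[1]].
Insert 2: 2 bumps 5 from row 1; 5 starts row 2. P = [[2], [5]], Q = [[1], [2]].
Insert 1: 1 bumps 2 from row 1; 2 bumps 5 from row 2; 5 starts row 3. P = [[1], [2], [5]], Q = [[1], [2], [3]].
Insert 3: appended to row 1. P = [[1, 3], [2], [5]], Q = [[1, 4], [2], [3]].
Insert 4: appended to row 1. P = [[1, 3, 4], [2], [5]], Q = [[1, 4, 5], [2], [3]].

So P = [[1, 3, 4], [2], [5]], Q = [[1, 4, 5], [2], [3]].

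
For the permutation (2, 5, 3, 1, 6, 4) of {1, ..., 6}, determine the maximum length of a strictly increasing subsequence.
3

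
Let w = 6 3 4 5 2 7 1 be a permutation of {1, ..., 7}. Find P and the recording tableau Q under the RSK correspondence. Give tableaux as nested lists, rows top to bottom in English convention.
P = [[1, 4, 5, 7], [2], [3], [6]], Q = [[1, 3, 4, 6], [2], [5], [7]]

Insert each entry of the permutation into P by Schensted row insertion, recording in Q the position of each new cell.

After inserting 6: P = [[6]].
After inserting 3: P = [[3], [6]].
After inserting 4: P = [[3, 4], [6]].
After inserting 5: P = [[3, 4, 5], [6]].
After inserting 2: P = [[2, 4, 5], [3], [6]].
After inserting 7: P = [[2, 4, 5, 7], [3], [6]].
After inserting 1: P = [[1, 4, 5, 7], [2], [3], [6]].

So P = [[1, 4, 5, 7], [2], [3], [6]], Q = [[1, 3, 4, 6], [2], [5], [7]].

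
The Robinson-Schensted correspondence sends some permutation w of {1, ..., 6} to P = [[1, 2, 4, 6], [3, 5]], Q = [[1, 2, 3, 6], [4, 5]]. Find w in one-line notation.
Reverse RSK: for i = n, n-1, ..., 1, locate i in Q, remove the corresponding corner cell from P, and reverse-bump its entry up through P; the value ejected from row 1 is w(i).

So w = 1 3 5 2 4 6.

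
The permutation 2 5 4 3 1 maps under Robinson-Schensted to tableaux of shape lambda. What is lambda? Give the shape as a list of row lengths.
[2, 1, 1, 1]

RSK row insertion gives P = [[1, 3], [2], [4], [5]], which has shape [2, 1, 1, 1].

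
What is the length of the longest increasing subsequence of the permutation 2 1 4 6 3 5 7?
4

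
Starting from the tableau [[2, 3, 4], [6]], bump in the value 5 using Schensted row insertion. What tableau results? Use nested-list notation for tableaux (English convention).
[[2, 3, 4, 5], [6]]

5 is larger than every entry of row 1, so it is appended to row 1. The new tableau is [[2, 3, 4, 5], [6]].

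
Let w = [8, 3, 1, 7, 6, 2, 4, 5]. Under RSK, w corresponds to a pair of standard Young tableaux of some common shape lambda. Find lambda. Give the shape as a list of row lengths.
RSK row insertion gives P = [[1, 2, 4, 5], [3, 6], [7], [8]], which has shape [4, 2, 1, 1].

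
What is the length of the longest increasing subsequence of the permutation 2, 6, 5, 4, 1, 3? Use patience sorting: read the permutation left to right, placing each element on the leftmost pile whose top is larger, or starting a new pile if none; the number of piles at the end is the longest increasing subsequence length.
2: new pile. tops = [2]
6: new pile. tops = [2, 6]
5: onto pile 2 (replacing 6). tops = [2, 5]
4: onto pile 2 (replacing 5). tops = [2, 4]
1: onto pile 1 (replacing 2). tops = [1, 4]
3: onto pile 2 (replacing 4). tops = [1, 3]

2 piles, so the longest increasing subsequence has length 2.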